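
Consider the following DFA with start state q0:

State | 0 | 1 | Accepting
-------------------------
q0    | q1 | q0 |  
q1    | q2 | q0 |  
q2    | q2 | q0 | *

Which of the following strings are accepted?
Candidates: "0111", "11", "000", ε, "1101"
"0111": q0 → q1 → q0 → q0 → q0; q0 is not accepting → rejected
"11": q0 → q0 → q0; q0 is not accepting → rejected
"000": q0 → q1 → q2 → q2; q2 is accepting → accepted
ε: q0; q0 is not accepting → rejected
"1101": q0 → q0 → q0 → q1 → q0; q0 is not accepting → rejected

Final answer: "000"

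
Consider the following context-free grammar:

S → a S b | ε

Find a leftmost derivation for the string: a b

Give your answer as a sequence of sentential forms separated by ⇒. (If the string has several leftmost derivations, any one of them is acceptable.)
Start with S.
Step 1: the leftmost non-terminal is S; apply S → a S b:  a S b
Step 2: the leftmost non-terminal is S; apply S → ε:  a b

Final answer: S ⇒ a S b ⇒ a b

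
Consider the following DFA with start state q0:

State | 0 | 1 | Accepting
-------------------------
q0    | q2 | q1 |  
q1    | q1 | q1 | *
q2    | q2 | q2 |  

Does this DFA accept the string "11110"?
Start in q0.
Read '1': q0 → q1
Read '1': q1 → q1
Read '1': q1 → q1
Read '1': q1 → q1
Read '0': q1 → q1
Final state q1 is accepting, so the string is accepted.

Final answer: Yes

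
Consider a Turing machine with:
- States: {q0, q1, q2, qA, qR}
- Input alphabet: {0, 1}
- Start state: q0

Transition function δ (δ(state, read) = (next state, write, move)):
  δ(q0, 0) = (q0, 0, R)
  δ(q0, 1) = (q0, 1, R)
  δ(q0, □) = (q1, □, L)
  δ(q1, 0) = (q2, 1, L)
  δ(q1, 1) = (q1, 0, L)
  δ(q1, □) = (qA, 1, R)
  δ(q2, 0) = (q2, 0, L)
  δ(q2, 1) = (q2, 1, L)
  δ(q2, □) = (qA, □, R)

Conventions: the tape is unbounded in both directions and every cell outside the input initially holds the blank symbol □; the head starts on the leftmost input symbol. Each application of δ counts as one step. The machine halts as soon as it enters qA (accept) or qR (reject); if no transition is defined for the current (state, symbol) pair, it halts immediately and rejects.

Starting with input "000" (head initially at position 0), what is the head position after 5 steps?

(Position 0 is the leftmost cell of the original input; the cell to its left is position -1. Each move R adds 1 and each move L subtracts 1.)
Step 0: [q0]000 (head at position 0)
Step 1: δ(q0, 0) = (q0, 0, R)  ⊢  0[q0]00 (head at position 1)
Step 2: δ(q0, 0) = (q0, 0, R)  ⊢  00[q0]0 (head at position 2)
Step 3: δ(q0, 0) = (q0, 0, R)  ⊢  000[q0]□ (head at position 3)
Step 4: δ(q0, □) = (q1, □, L)  ⊢  00[q1]0□ (head at position 2)
Step 5: δ(q1, 0) = (q2, 1, L)  ⊢  0[q2]01□ (head at position 1)
Head position after 5 steps: 1

Final answer: Position 1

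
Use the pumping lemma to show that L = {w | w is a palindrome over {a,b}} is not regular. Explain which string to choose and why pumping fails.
Language: L = {w | w is a palindrome over {a,b}} (strings that read the same forwards and backwards)
Step 1: Assume for contradiction that L is regular, with pumping length p.
Step 2: Choose s = a^p b a^p. Then s ∈ L (it reads the same forwards and backwards) and |s| ≥ p.
Step 3: Consider any decomposition s = xyz with |xy| ≤ p and |y| > 0. Since |xy| ≤ p and the first p symbols of s are all a's, y = a^k for some k with 1 ≤ k ≤ p.
Step 4: Pumping up (i = 2): xy²z = a^(p+k) b a^p. Its reverse is a^p b a^(p+k) ≠ a^(p+k) b a^p (the single b is no longer in the middle), so xy²z is not a palindrome and xy²z ∉ L.
This contradicts the pumping lemma, so L is not regular.

Final answer: Choose s = a^p b a^p. Since |xy| ≤ p, y = a^k with k ≥ 1. Then xy²z = a^(p+k) b a^p is not a palindrome, so ∉ L.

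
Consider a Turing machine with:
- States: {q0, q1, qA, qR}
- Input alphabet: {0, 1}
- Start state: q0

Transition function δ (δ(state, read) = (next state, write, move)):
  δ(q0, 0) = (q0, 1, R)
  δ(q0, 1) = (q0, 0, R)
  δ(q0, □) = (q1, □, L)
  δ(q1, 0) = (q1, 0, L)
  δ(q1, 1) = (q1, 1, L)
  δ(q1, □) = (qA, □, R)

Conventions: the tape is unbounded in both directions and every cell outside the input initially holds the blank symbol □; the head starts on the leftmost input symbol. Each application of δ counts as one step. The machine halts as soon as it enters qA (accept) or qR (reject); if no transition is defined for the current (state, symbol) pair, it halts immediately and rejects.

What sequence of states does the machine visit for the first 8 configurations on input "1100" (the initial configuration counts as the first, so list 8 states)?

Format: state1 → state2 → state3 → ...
Step 0: [q0]1100 (head at position 0)
Step 1: δ(q0, 1) = (q0, 0, R)  ⊢  0[q0]100 (head at position 1)
Step 2: δ(q0, 1) = (q0, 0, R)  ⊢  00[q0]00 (head at position 2)
Step 3: δ(q0, 0) = (q0, 1, R)  ⊢  001[q0]0 (head at position 3)
Step 4: δ(q0, 0) = (q0, 1, R)  ⊢  0011[q0]□ (head at position 4)
Step 5: δ(q0, □) = (q1, □, L)  ⊢  001[q1]1□ (head at position 3)
Step 6: δ(q1, 1) = (q1, 1, L)  ⊢  00[q1]11□ (head at position 2)
Step 7: δ(q1, 1) = (q1, 1, L)  ⊢  0[q1]011□ (head at position 1)
Reading off the states of these 8 configurations: q0 → q0 → q0 → q0 → q0 → q1 → q1 → q1

Final answer: q0 → q0 → q0 → q0 → q0 → q1 → q1 → q1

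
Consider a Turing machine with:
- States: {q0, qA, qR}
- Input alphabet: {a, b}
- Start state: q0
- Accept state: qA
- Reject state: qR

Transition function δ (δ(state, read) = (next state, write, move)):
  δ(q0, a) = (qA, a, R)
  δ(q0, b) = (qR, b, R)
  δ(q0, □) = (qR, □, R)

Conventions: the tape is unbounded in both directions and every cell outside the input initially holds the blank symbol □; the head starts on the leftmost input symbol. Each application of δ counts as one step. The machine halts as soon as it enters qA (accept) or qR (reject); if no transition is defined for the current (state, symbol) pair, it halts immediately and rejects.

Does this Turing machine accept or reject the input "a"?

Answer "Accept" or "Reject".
Step 0: [q0]a (head at position 0)
Step 1: δ(q0, a) = (qA, a, R)  ⊢  a[qA]□ (head at position 1)
The machine is in qA, so it halts and accepts.

Final answer: Accept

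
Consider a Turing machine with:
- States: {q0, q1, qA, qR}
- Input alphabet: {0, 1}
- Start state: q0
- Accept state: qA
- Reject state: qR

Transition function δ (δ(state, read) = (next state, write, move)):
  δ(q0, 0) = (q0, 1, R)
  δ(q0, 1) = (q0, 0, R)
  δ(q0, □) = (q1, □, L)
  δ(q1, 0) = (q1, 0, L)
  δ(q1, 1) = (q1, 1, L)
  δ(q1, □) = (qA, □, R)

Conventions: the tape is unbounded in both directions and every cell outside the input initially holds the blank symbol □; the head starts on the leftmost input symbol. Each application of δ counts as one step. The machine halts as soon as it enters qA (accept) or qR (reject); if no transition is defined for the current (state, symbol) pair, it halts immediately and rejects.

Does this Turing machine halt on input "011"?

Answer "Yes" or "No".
Step 0: [q0]011 (head at position 0)
Step 1: δ(q0, 0) = (q0, 1, R)  ⊢  1[q0]11 (head at position 1)
Step 2: δ(q0, 1) = (q0, 0, R)  ⊢  10[q0]1 (head at position 2)
Step 3: δ(q0, 1) = (q0, 0, R)  ⊢  100[q0]□ (head at position 3)
Step 4: δ(q0, □) = (q1, □, L)  ⊢  10[q1]0□ (head at position 2)
Step 5: δ(q1, 0) = (q1, 0, L)  ⊢  1[q1]00□ (head at position 1)
Step 6: δ(q1, 0) = (q1, 0, L)  ⊢  [q1]100□ (head at position 0)
Step 7: δ(q1, 1) = (q1, 1, L)  ⊢  [q1]□100□ (head at position -1)
Step 8: δ(q1, □) = (qA, □, R)  ⊢  □[qA]100□ (head at position 0)
The machine is in qA, so it halts and accepts.
It halts after 8 steps.

Final answer: Yes - halts after 8 steps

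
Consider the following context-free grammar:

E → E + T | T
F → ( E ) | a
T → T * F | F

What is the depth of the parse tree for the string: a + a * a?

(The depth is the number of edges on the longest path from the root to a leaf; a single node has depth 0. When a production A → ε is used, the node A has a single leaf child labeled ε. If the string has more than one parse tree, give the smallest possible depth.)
The grammar is unambiguous; the parse tree of a + a * a is:
E → E + T at the root (depth 0).
  Left E (depth 1) → T (2) → F (3) → a (4).
  Right T (depth 1) → T * F; that T (2) → F (3) → a (4); F (2) → a (3).
The longest root-to-leaf paths have 4 edges.
Depth = 4.

Final answer: 4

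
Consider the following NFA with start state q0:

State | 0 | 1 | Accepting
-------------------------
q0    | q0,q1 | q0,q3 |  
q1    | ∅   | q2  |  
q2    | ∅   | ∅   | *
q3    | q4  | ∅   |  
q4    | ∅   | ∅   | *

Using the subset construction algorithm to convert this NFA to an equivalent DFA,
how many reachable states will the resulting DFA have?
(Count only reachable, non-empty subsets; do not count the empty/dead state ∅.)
Start subset: {q0}
{q0}: on 0 → {q0, q1}, on 1 → {q0, q3}
{q0, q1}: on 0 → {q0, q1}, on 1 → {q0, q2, q3}
{q0, q3}: on 0 → {q0, q1, q4}, on 1 → {q0, q3}
{q0, q2, q3}: on 0 → {q0, q1, q4}, on 1 → {q0, q3}
{q0, q1, q4}: on 0 → {q0, q1}, on 1 → {q0, q2, q3}
Reachable non-empty subsets: {q0}, {q0, q1}, {q0, q3}, {q0, q2, q3}, {q0, q1, q4} — 5 in total.

Final answer: 5 states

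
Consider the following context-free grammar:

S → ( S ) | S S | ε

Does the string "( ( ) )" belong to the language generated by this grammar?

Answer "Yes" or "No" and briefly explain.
A derivation exists: S ⇒ ( S ) ⇒ ( ( S ) ) ⇒ ( ( ) ) (using S → ( S ) twice, then S → ε).

Final answer: Yes - a valid derivation exists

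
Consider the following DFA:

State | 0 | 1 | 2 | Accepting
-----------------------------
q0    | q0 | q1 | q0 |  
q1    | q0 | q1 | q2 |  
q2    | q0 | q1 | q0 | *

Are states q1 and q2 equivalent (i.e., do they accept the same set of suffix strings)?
Try the suffix ε (the empty string).
From q1: q1 — not accepting.
From q2: q2 — accepting.
The two states disagree on this suffix, so they are not equivalent.

Final answer: No. Distinguishing string: ε (the empty string) - accepted from q2 but not from q1.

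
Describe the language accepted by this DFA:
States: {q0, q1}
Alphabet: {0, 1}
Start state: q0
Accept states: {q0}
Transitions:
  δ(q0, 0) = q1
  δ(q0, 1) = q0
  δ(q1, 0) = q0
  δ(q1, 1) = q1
Analyzing the DFA structure:
Start state: q0
Accept states: {q0}
Interpreting what each state remembers (checking against the transitions):
  q0: an even number of 0s has been read so far
  q1: an odd number of 0s has been read so far
  δ(q0, 0): in q0 (an even number of 0s has been read so far), after reading 0 we have: an odd number of 0s has been read so far → q1
  δ(q0, 1): in q0 (an even number of 0s has been read so far), after reading 1 we have: an even number of 0s has been read so far → q0
  δ(q1, 0): in q1 (an odd number of 0s has been read so far), after reading 0 we have: an even number of 0s has been read so far → q0
  δ(q1, 1): in q1 (an odd number of 0s has been read so far), after reading 1 we have: an odd number of 0s has been read so far → q1
A string is accepted iff it ends in {q0}, i.e. an even number of 0s has been read so far.
Language: All binary strings with an even number of 0s

Final answer: All binary strings with an even number of 0s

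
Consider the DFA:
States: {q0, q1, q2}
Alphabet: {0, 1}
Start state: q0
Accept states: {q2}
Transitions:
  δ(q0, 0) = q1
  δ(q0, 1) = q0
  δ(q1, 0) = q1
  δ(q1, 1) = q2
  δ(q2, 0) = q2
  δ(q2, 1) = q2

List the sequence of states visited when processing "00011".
Starting at q0
Read '0': q0 -> q1
Read '0': q1 -> q1
Read '0': q1 -> q1
Read '1': q1 -> q2
Read '1': q2 -> q2

Final answer: q0 -> q1 -> q1 -> q1 -> q2 -> q2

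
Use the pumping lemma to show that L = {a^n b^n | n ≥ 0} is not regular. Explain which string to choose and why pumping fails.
Language: L = {a^n b^n | n ≥ 0} (equal numbers of a's followed by b's)
Step 1: Assume for contradiction that L is regular, with pumping length p.
Step 2: Choose s = a^p b^p. Then s ∈ L (it has p a's followed by p b's) and |s| ≥ p.
Step 3: Consider any decomposition s = xyz with |xy| ≤ p and |y| > 0. Since |xy| ≤ p and the first p symbols of s are all a's, y = a^k for some k with 1 ≤ k ≤ p.
Step 4: Pumping up (i = 2): xy²z = a^(p+k) b^p, which has more a's than b's, so xy²z ∉ L.
This contradicts the pumping lemma, so L is not regular.

Final answer: Choose s = a^p b^p. Since |xy| ≤ p, y = a^k with k ≥ 1. Then xy²z = a^(p+k) b^p ∉ L.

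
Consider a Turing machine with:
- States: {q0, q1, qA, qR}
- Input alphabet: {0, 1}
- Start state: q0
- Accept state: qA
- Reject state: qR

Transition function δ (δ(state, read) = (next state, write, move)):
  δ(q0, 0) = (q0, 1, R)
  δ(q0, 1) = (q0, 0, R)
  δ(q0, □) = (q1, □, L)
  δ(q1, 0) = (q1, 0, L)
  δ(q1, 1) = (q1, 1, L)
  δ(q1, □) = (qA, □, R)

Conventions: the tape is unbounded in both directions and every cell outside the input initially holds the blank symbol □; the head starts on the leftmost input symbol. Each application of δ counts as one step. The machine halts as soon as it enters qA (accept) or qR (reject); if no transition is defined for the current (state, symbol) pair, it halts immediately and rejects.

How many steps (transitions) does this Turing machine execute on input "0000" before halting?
Step 0: [q0]0000 (head at position 0)
Step 1: δ(q0, 0) = (q0, 1, R)  ⊢  1[q0]000 (head at position 1)
Step 2: δ(q0, 0) = (q0, 1, R)  ⊢  11[q0]00 (head at position 2)
Step 3: δ(q0, 0) = (q0, 1, R)  ⊢  111[q0]0 (head at position 3)
Step 4: δ(q0, 0) = (q0, 1, R)  ⊢  1111[q0]□ (head at position 4)
Step 5: δ(q0, □) = (q1, □, L)  ⊢  111[q1]1□ (head at position 3)
Step 6: δ(q1, 1) = (q1, 1, L)  ⊢  11[q1]11□ (head at position 2)
Step 7: δ(q1, 1) = (q1, 1, L)  ⊢  1[q1]111□ (head at position 1)
Step 8: δ(q1, 1) = (q1, 1, L)  ⊢  [q1]1111□ (head at position 0)
Step 9: δ(q1, 1) = (q1, 1, L)  ⊢  [q1]□1111□ (head at position -1)
Step 10: δ(q1, □) = (qA, □, R)  ⊢  □[qA]1111□ (head at position 0)
The machine is in qA, so it halts and accepts.
Number of transitions executed: 10.

Final answer: 10 steps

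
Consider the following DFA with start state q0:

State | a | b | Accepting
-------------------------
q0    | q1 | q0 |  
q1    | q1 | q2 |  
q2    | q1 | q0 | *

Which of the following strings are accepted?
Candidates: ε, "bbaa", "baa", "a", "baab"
ε: q0; q0 is not accepting → rejected
"bbaa": q0 → q0 → q0 → q1 → q1; q1 is not accepting → rejected
"baa": q0 → q0 → q1 → q1; q1 is not accepting → rejected
"a": q0 → q1; q1 is not accepting → rejected
"baab": q0 → q0 → q1 → q1 → q2; q2 is accepting → accepted

Final answer: "baab"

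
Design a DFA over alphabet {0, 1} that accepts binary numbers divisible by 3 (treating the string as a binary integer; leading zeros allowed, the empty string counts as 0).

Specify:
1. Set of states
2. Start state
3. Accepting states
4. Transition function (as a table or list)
One valid DFA (any DFA recognizing the same language is acceptable):
States: {q0, q1, q2}
Start: q0
Accepting: {q0}
Transitions (accepting states marked with *):
State | 0 | 1 | Accepting
-------------------------
q0    | q0 | q1 | *
q1    | q2 | q0 |  
q2    | q1 | q2 |  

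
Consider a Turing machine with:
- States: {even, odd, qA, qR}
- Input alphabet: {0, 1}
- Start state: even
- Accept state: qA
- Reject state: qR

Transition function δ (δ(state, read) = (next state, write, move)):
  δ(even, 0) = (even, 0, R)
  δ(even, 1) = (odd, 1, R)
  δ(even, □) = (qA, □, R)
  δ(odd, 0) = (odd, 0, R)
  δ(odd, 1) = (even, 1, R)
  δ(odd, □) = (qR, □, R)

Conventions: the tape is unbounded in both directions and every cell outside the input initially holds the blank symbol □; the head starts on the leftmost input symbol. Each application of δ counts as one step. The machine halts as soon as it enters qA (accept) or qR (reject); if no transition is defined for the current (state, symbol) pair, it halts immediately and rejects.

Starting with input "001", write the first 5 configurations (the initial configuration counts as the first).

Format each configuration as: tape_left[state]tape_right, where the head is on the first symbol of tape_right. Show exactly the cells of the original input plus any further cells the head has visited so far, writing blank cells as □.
Step 0: [even]001 (head at position 0)
Step 1: δ(even, 0) = (even, 0, R)  ⊢  0[even]01 (head at position 1)
Step 2: δ(even, 0) = (even, 0, R)  ⊢  00[even]1 (head at position 2)
Step 3: δ(even, 1) = (odd, 1, R)  ⊢  001[odd]□ (head at position 3)
Step 4: δ(odd, □) = (qR, □, R)  ⊢  001□[qR]□ (head at position 4)

Final answer: [even]001 ⊢ 0[even]01 ⊢ 00[even]1 ⊢ 001[odd]□ ⊢ 001□[qR]□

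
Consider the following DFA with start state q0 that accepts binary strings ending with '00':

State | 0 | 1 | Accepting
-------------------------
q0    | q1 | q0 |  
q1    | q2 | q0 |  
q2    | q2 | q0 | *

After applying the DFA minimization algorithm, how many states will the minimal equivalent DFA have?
All 3 states are reachable from q0, so none can be removed as unreachable.
Table-filling: first mark every (accepting, non-accepting) pair as distinguishable (accepting: {q2}; non-accepting: {q0, q1}).
Round 1: (q0, q1) on '0' go to q1 and q2, already distinguishable → mark.
Every pair of states is distinguishable, so the DFA is already minimal.
Equivalence classes: {q0}, {q1}, {q2} → 3 states.

Final answer: 3 states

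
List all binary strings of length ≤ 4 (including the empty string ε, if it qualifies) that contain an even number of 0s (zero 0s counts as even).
Checking every binary string of length 0 to 4:
  Length 0: accepted: ε | rejected: (none)
  Length 1: accepted: 1 | rejected: 0
  Length 2: accepted: 00, 11 | rejected: 01, 10
  Length 3: accepted: 001, 010, 100, 111 | rejected: 000, 011, 101, 110
  Length 4: accepted: 0000, 0011, 0101, 0110, 1001, 1010, 1100, 1111 | rejected: 0001, 0010, 0100, 0111, 1000, 1011, 1101, 1110
Total: 16 string(s).

Final answer: ε, 1, 00, 11, 001, 010, 100, 111, 0000, 0011, 0101, 0110, 1001, 1010, 1100, 1111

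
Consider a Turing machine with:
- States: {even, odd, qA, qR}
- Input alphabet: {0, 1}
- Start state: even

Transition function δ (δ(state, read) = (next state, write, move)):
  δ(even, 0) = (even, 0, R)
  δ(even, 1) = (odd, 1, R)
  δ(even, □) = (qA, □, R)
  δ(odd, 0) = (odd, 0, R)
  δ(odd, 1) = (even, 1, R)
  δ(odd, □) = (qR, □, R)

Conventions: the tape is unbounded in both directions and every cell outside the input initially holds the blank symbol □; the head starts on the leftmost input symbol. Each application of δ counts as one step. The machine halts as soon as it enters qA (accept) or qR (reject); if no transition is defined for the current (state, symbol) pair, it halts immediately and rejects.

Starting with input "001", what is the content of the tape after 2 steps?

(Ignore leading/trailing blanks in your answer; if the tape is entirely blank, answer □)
Step 0: [even]001 (head at position 0)
Step 1: δ(even, 0) = (even, 0, R)  ⊢  0[even]01 (head at position 1)
Step 2: δ(even, 0) = (even, 0, R)  ⊢  00[even]1 (head at position 2)
Tape after 2 steps (ignoring surrounding blanks): 001

Final answer: Tape: 001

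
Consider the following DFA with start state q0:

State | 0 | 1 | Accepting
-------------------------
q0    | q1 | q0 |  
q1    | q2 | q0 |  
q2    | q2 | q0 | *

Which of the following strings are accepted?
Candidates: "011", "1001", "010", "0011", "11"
"011": q0 → q1 → q0 → q0; q0 is not accepting → rejected
"1001": q0 → q0 → q1 → q2 → q0; q0 is not accepting → rejected
"010": q0 → q1 → q0 → q1; q1 is not accepting → rejected
"0011": q0 → q1 → q2 → q0 → q0; q0 is not accepting → rejected
"11": q0 → q0 → q0; q0 is not accepting → rejected

Final answer: None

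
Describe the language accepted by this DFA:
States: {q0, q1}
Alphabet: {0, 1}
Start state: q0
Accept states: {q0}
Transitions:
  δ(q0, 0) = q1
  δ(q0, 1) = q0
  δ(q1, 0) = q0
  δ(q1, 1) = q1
Analyzing the DFA structure:
Start state: q0
Accept states: {q0}
Interpreting what each state remembers (checking against the transitions):
  q0: an even number of 0s has been read so far
  q1: an odd number of 0s has been read so far
  δ(q0, 0): in q0 (an even number of 0s has been read so far), after reading 0 we have: an odd number of 0s has been read so far → q1
  δ(q0, 1): in q0 (an even number of 0s has been read so far), after reading 1 we have: an even number of 0s has been read so far → q0
  δ(q1, 0): in q1 (an odd number of 0s has been read so far), after reading 0 we have: an even number of 0s has been read so far → q0
  δ(q1, 1): in q1 (an odd number of 0s has been read so far), after reading 1 we have: an odd number of 0s has been read so far → q1
A string is accepted iff it ends in {q0}, i.e. an even number of 0s has been read so far.
Language: All binary strings with an even number of 0s

Final answer: All binary strings with an even number of 0s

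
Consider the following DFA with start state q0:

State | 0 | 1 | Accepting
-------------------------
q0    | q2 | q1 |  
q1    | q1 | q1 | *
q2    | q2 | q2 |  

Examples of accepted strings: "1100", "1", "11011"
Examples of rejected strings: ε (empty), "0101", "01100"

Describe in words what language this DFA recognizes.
non-empty binary strings starting with 1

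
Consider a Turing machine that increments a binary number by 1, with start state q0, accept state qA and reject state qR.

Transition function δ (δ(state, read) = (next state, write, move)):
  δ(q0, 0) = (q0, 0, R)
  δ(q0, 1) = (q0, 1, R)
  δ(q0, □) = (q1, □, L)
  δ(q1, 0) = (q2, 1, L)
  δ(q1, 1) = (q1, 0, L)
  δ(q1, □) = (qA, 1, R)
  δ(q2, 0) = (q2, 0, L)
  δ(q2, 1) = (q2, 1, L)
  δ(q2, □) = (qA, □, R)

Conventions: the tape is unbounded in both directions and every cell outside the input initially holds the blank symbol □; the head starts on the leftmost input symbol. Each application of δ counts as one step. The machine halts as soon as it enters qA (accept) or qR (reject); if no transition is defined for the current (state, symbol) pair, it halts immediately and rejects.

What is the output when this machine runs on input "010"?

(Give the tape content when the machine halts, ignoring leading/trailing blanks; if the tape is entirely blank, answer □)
Step 0: [q0]010 (head at position 0)
Step 1: δ(q0, 0) = (q0, 0, R)  ⊢  0[q0]10 (head at position 1)
Step 2: δ(q0, 1) = (q0, 1, R)  ⊢  01[q0]0 (head at position 2)
Step 3: δ(q0, 0) = (q0, 0, R)  ⊢  010[q0]□ (head at position 3)
Step 4: δ(q0, □) = (q1, □, L)  ⊢  01[q1]0□ (head at position 2)
Step 5: δ(q1, 0) = (q2, 1, L)  ⊢  0[q2]11□ (head at position 1)
Step 6: δ(q2, 1) = (q2, 1, L)  ⊢  [q2]011□ (head at position 0)
Step 7: δ(q2, 0) = (q2, 0, L)  ⊢  [q2]□011□ (head at position -1)
Step 8: δ(q2, □) = (qA, □, R)  ⊢  □[qA]011□ (head at position 0)
The machine is in qA, so it halts and accepts.
Tape content when halted (ignoring surrounding blanks): 011

Final answer: Output: 011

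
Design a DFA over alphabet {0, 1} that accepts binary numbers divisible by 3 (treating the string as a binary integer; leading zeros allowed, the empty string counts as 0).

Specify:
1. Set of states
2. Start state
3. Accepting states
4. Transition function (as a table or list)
One valid DFA (any DFA recognizing the same language is acceptable):
States: {q0, q1, q2}
Start: q0
Accepting: {q0}
Transitions (accepting states marked with *):
State | 0 | 1 | Accepting
-------------------------
q0    | q0 | q1 | *
q1    | q2 | q0 |  
q2    | q1 | q2 |  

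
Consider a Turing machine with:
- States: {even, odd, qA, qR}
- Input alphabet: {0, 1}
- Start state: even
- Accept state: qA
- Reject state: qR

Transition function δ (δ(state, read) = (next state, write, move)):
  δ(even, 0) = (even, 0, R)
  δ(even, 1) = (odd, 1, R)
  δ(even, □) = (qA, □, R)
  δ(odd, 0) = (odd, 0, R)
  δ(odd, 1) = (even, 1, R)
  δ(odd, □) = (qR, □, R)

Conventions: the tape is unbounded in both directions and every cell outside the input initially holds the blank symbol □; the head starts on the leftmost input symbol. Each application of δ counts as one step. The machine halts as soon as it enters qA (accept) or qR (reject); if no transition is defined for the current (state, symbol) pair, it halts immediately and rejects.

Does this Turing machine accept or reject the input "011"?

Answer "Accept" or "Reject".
Step 0: [even]011 (head at position 0)
Step 1: δ(even, 0) = (even, 0, R)  ⊢  0[even]11 (head at position 1)
Step 2: δ(even, 1) = (odd, 1, R)  ⊢  01[odd]1 (head at position 2)
Step 3: δ(odd, 1) = (even, 1, R)  ⊢  011[even]□ (head at position 3)
Step 4: δ(even, □) = (qA, □, R)  ⊢  011□[qA]□ (head at position 4)
The machine is in qA, so it halts and accepts.

Final answer: Accept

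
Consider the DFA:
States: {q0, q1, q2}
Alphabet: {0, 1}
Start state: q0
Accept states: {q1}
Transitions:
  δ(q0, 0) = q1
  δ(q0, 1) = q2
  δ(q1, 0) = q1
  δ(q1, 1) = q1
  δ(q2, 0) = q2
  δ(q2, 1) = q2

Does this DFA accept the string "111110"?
Processing string "111110":
  q0 --1--> q2
  q2 --1--> q2
  q2 --1--> q2
  q2 --1--> q2
  q2 --1--> q2
  q2 --0--> q2
Final state: q2
Accept states: {q1}
q2 is not an accept state, so the string is rejected.

Final answer: No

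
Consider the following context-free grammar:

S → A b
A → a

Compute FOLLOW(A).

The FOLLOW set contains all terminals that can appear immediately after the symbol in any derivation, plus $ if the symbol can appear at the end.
A occurs only in S → A b, where it is immediately followed by the terminal b. So FOLLOW(A) = {b}.

Final answer: {b}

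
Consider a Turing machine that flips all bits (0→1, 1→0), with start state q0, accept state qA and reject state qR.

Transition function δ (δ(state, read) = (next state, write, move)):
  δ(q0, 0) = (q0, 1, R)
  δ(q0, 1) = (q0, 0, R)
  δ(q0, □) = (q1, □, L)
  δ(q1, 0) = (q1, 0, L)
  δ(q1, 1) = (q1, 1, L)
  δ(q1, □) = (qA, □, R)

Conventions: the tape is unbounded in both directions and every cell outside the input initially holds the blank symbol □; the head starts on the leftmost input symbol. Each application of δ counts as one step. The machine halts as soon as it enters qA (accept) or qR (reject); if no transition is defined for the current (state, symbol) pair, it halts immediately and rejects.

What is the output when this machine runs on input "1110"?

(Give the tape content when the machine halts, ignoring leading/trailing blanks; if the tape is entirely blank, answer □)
Step 0: [q0]1110 (head at position 0)
Step 1: δ(q0, 1) = (q0, 0, R)  ⊢  0[q0]110 (head at position 1)
Step 2: δ(q0, 1) = (q0, 0, R)  ⊢  00[q0]10 (head at position 2)
Step 3: δ(q0, 1) = (q0, 0, R)  ⊢  000[q0]0 (head at position 3)
Step 4: δ(q0, 0) = (q0, 1, R)  ⊢  0001[q0]□ (head at position 4)
Step 5: δ(q0, □) = (q1, □, L)  ⊢  000[q1]1□ (head at position 3)
Step 6: δ(q1, 1) = (q1, 1, L)  ⊢  00[q1]01□ (head at position 2)
Step 7: δ(q1, 0) = (q1, 0, L)  ⊢  0[q1]001□ (head at position 1)
Step 8: δ(q1, 0) = (q1, 0, L)  ⊢  [q1]0001□ (head at position 0)
Step 9: δ(q1, 0) = (q1, 0, L)  ⊢  [q1]□0001□ (head at position -1)
Step 10: δ(q1, □) = (qA, □, R)  ⊢  □[qA]0001□ (head at position 0)
The machine is in qA, so it halts and accepts.
Tape content when halted (ignoring surrounding blanks): 0001

Final answer: Output: 0001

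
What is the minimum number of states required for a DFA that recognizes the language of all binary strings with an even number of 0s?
Language: binary strings with an even number of 0s
Lower bound (Myhill–Nerode): the prefixes ε, 0 are pairwise distinguishable:
  ε vs 0: suffix ε distinguishes them (ε has zero 0s (accepted), 0 has one 0 (rejected))
So any DFA needs at least 2 states.
Upper bound: a DFA with 2 states exists (one state per class above).
Minimum states: 2

Final answer: 2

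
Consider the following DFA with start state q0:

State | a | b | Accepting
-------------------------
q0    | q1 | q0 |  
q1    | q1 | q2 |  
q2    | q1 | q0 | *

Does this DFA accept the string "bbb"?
Start in q0.
Read 'b': q0 → q0
Read 'b': q0 → q0
Read 'b': q0 → q0
Final state q0 is not accepting, so the string is rejected.

Final answer: No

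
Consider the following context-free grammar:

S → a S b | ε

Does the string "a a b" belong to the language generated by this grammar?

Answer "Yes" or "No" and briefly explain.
Every derivation applies S → a S b some number n of times and then S → ε, producing a^n b^n with equally many a's and b's. The string a a b has two a's but only one b, so it cannot be derived.

Final answer: No - no valid derivation exists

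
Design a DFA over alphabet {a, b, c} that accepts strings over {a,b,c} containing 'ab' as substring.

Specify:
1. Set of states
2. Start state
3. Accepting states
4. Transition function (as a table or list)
One valid DFA (any DFA recognizing the same language is acceptable):
States: {q0, q1, q2}
Start: q0
Accepting: {q2}
Transitions (accepting states marked with *):
State | a | b | c | Accepting
-----------------------------
q0    | q1 | q0 | q0 |  
q1    | q1 | q2 | q0 |  
q2    | q2 | q2 | q2 | *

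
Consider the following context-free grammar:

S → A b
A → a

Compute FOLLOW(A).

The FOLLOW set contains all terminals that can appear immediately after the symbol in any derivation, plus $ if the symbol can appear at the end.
A occurs only in S → A b, where it is immediately followed by the terminal b. So FOLLOW(A) = {b}.

Final answer: {b}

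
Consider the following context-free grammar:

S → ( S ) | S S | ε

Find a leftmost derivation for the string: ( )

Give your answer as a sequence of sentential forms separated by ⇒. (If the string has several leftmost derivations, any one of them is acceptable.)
Start with S.
Step 1: the leftmost non-terminal is S; apply S → ( S ):  ( S )
Step 2: the leftmost non-terminal is S; apply S → ε:  ( )

Final answer: S ⇒ ( S ) ⇒ ( )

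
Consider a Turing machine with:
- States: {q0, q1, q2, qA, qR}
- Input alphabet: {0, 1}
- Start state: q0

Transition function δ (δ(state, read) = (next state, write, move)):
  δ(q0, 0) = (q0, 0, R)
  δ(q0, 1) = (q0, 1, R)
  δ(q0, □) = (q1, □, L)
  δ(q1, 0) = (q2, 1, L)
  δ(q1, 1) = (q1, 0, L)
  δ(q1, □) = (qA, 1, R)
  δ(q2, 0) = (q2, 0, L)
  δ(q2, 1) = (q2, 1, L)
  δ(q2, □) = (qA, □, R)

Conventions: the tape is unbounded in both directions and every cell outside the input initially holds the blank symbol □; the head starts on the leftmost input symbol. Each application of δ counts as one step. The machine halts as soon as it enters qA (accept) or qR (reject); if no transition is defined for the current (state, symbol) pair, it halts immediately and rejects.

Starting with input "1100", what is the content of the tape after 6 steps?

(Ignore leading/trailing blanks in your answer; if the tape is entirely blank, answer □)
Step 0: [q0]1100 (head at position 0)
Step 1: δ(q0, 1) = (q0, 1, R)  ⊢  1[q0]100 (head at position 1)
Step 2: δ(q0, 1) = (q0, 1, R)  ⊢  11[q0]00 (head at position 2)
Step 3: δ(q0, 0) = (q0, 0, R)  ⊢  110[q0]0 (head at position 3)
Step 4: δ(q0, 0) = (q0, 0, R)  ⊢  1100[q0]□ (head at position 4)
Step 5: δ(q0, □) = (q1, □, L)  ⊢  110[q1]0□ (head at position 3)
Step 6: δ(q1, 0) = (q2, 1, L)  ⊢  11[q2]01□ (head at position 2)
Tape after 6 steps (ignoring surrounding blanks): 1101

Final answer: Tape: 1101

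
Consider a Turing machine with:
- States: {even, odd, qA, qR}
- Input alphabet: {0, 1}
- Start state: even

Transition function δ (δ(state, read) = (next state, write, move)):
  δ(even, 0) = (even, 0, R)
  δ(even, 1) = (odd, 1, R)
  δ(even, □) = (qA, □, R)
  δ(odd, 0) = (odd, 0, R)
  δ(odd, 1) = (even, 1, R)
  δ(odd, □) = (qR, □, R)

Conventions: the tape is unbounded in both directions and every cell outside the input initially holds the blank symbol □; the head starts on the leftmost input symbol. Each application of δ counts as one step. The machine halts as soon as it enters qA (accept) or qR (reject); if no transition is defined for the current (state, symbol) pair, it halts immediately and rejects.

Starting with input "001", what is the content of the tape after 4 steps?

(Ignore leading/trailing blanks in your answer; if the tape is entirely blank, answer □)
Step 0: [even]001 (head at position 0)
Step 1: δ(even, 0) = (even, 0, R)  ⊢  0[even]01 (head at position 1)
Step 2: δ(even, 0) = (even, 0, R)  ⊢  00[even]1 (head at position 2)
Step 3: δ(even, 1) = (odd, 1, R)  ⊢  001[odd]□ (head at position 3)
Step 4: δ(odd, □) = (qR, □, R)  ⊢  001□[qR]□ (head at position 4)
Tape after 4 steps (ignoring surrounding blanks): 001

Final answer: Tape: 001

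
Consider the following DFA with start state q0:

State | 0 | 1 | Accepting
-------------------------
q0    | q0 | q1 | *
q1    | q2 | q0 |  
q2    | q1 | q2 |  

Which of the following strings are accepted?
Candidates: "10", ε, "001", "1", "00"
"10": q0 → q1 → q2; q2 is not accepting → rejected
ε: q0; q0 is accepting → accepted
"001": q0 → q0 → q0 → q1; q1 is not accepting → rejected
"1": q0 → q1; q1 is not accepting → rejected
"00": q0 → q0 → q0; q0 is accepting → accepted

Final answer: ε, "00"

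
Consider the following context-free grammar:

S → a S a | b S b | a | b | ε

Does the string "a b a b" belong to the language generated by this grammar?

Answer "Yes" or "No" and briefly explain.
Every production places the same symbol at both ends (or yields a single symbol / ε), so every derived string is a palindrome. a b a b reversed is b a b a ≠ a b a b, so it is not a palindrome and cannot be derived (already the first step fails: the string starts with a but ends with b, so neither S → a S a nor S → b S b fits).

Final answer: No - no valid derivation exists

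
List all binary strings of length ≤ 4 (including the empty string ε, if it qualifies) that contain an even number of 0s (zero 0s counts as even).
Checking every binary string of length 0 to 4:
  Length 0: accepted: ε | rejected: (none)
  Length 1: accepted: 1 | rejected: 0
  Length 2: accepted: 00, 11 | rejected: 01, 10
  Length 3: accepted: 001, 010, 100, 111 | rejected: 000, 011, 101, 110
  Length 4: accepted: 0000, 0011, 0101, 0110, 1001, 1010, 1100, 1111 | rejected: 0001, 0010, 0100, 0111, 1000, 1011, 1101, 1110
Total: 16 string(s).

Final answer: ε, 1, 00, 11, 001, 010, 100, 111, 0000, 0011, 0101, 0110, 1001, 1010, 1100, 1111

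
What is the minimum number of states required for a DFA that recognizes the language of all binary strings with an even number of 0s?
Language: binary strings with an even number of 0s
Lower bound (Myhill–Nerode): the prefixes ε, 0 are pairwise distinguishable:
  ε vs 0: suffix ε distinguishes them (ε has zero 0s (accepted), 0 has one 0 (rejected))
So any DFA needs at least 2 states.
Upper bound: a DFA with 2 states exists (one state per class above).
Minimum states: 2

Final answer: 2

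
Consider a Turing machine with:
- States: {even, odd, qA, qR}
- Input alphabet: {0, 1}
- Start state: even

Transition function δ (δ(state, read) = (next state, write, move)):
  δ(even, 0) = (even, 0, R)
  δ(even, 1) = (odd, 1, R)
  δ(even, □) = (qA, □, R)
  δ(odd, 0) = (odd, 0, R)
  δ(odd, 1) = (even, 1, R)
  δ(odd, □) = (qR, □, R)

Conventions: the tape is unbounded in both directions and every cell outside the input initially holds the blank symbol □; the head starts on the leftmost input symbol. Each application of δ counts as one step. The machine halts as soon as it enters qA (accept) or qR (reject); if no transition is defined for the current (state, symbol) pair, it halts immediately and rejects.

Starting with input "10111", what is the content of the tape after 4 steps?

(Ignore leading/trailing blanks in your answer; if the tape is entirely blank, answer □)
Step 0: [even]10111 (head at position 0)
Step 1: δ(even, 1) = (odd, 1, R)  ⊢  1[odd]0111 (head at position 1)
Step 2: δ(odd, 0) = (odd, 0, R)  ⊢  10[odd]111 (head at position 2)
Step 3: δ(odd, 1) = (even, 1, R)  ⊢  101[even]11 (head at position 3)
Step 4: δ(even, 1) = (odd, 1, R)  ⊢  1011[odd]1 (head at position 4)
Tape after 4 steps (ignoring surrounding blanks): 10111

Final answer: Tape: 10111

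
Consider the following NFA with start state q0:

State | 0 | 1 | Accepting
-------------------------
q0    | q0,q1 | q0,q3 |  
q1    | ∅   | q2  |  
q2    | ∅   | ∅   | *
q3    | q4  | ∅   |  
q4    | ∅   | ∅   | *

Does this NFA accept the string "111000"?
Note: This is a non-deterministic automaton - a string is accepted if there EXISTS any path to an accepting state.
Track the set of states the NFA could be in: start {q0}
Read '1': {q0} → {q0, q3}
Read '1': {q0, q3} → {q0, q3}
Read '1': {q0, q3} → {q0, q3}
Read '0': {q0, q3} → {q0, q1, q4}
Read '0': {q0, q1, q4} → {q0, q1}
Read '0': {q0, q1} → {q0, q1}
Final set {q0, q1} contains no accepting state → rejected.

Final answer: No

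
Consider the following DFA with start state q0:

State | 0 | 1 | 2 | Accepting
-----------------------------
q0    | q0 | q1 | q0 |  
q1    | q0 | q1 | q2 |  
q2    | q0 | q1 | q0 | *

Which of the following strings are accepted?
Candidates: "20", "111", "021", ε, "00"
"20": q0 → q0 → q0; q0 is not accepting → rejected
"111": q0 → q1 → q1 → q1; q1 is not accepting → rejected
"021": q0 → q0 → q0 → q1; q1 is not accepting → rejected
ε: q0; q0 is not accepting → rejected
"00": q0 → q0 → q0; q0 is not accepting → rejected

Final answer: None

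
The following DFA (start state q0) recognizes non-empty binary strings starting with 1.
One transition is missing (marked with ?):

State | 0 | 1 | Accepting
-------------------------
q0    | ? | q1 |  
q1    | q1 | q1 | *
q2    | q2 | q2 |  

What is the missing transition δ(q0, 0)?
q2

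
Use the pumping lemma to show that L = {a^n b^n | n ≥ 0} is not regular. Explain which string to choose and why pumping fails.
Language: L = {a^n b^n | n ≥ 0} (equal numbers of a's followed by b's)
Step 1: Assume for contradiction that L is regular, with pumping length p.
Step 2: Choose s = a^p b^p. Then s ∈ L (it has p a's followed by p b's) and |s| ≥ p.
Step 3: Consider any decomposition s = xyz with |xy| ≤ p and |y| > 0. Since |xy| ≤ p and the first p symbols of s are all a's, y = a^k for some k with 1 ≤ k ≤ p.
Step 4: Pumping up (i = 2): xy²z = a^(p+k) b^p, which has more a's than b's, so xy²z ∉ L.
This contradicts the pumping lemma, so L is not regular.

Final answer: Choose s = a^p b^p. Since |xy| ≤ p, y = a^k with k ≥ 1. Then xy²z = a^(p+k) b^p ∉ L.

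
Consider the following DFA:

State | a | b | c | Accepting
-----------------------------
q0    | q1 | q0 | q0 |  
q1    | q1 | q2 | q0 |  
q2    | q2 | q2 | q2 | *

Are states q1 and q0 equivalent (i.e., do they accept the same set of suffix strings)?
Try the suffix "b".
From q1: q1 → q2 — accepting.
From q0: q0 → q0 — not accepting.
The two states disagree on this suffix, so they are not equivalent.

Final answer: No. Distinguishing string: "b" - accepted from q1 but not from q0.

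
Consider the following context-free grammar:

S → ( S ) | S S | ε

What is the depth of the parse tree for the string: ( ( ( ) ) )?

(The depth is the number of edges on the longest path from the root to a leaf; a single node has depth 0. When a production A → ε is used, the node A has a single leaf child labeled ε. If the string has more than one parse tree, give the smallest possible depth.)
The string is 3 nested pairs. The shallowest parse tree applies S → ( S ) 3 times (one node per nested pair, each a child of the previous) and then S → ε in the middle.
S nodes at depths 0..3, ε leaf at depth 4; parentheses leaves are at depths 1..3.
(Using S → S S with an S → ε child anywhere only adds levels, so it cannot give a shallower tree.)
Depth = 4.

Final answer: 4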